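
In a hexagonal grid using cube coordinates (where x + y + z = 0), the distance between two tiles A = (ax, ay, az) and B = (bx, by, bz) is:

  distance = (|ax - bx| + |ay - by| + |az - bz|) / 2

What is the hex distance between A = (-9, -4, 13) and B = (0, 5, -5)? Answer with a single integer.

Answer: 18

Derivation:
|ax - bx| = |-9 - 0| = 9
|ay - by| = |-4 - 5| = 9
|az - bz| = |13 - (-5)| = 18
distance = (9 + 9 + 18) / 2 = 36 / 2 = 18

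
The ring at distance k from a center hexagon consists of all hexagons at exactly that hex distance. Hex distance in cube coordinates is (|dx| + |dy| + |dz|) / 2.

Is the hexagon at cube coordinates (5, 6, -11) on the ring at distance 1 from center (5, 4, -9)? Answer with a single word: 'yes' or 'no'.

Answer: no

Derivation:
|px - cx| = |5 - 5| = 0
|py - cy| = |6 - 4| = 2
|pz - cz| = |-11 - (-9)| = 2
distance = (0+2+2)/2 = 4/2 = 2
radius = 1; distance != radius -> no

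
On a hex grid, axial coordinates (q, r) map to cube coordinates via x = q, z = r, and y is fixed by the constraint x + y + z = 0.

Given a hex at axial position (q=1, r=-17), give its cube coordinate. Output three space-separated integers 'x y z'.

Answer: 1 16 -17

Derivation:
x = q = 1
z = r = -17
y = -x - z = -(1) - (-17) = 16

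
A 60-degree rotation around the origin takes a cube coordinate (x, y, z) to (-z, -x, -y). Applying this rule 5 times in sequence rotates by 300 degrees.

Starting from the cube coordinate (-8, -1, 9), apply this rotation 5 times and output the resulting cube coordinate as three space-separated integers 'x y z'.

Start: (-8, -1, 9)
Step 1: (-8, -1, 9) -> (-(9), -(-8), -(-1)) = (-9, 8, 1)
Step 2: (-9, 8, 1) -> (-(1), -(-9), -(8)) = (-1, 9, -8)
Step 3: (-1, 9, -8) -> (-(-8), -(-1), -(9)) = (8, 1, -9)
Step 4: (8, 1, -9) -> (-(-9), -(8), -(1)) = (9, -8, -1)
Step 5: (9, -8, -1) -> (-(-1), -(9), -(-8)) = (1, -9, 8)

Answer: 1 -9 8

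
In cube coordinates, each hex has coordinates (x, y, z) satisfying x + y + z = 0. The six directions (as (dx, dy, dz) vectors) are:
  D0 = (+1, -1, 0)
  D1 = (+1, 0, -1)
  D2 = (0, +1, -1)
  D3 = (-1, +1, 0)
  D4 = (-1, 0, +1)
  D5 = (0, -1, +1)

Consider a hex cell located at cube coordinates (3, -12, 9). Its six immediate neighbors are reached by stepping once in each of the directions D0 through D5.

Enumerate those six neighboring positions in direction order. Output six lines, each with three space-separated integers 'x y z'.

Center: (3, -12, 9). Add each direction:
  D0: (3, -12, 9) + (1, -1, 0) = (4, -13, 9)
  D1: (3, -12, 9) + (1, 0, -1) = (4, -12, 8)
  D2: (3, -12, 9) + (0, 1, -1) = (3, -11, 8)
  D3: (3, -12, 9) + (-1, 1, 0) = (2, -11, 9)
  D4: (3, -12, 9) + (-1, 0, 1) = (2, -12, 10)
  D5: (3, -12, 9) + (0, -1, 1) = (3, -13, 10)

Answer: 4 -13 9
4 -12 8
3 -11 8
2 -11 9
2 -12 10
3 -13 10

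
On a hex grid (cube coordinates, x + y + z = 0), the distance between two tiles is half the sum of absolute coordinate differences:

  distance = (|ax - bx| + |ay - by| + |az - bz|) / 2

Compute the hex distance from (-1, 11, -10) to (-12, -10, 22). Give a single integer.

|ax - bx| = |-1 - (-12)| = 11
|ay - by| = |11 - (-10)| = 21
|az - bz| = |-10 - 22| = 32
distance = (11 + 21 + 32) / 2 = 64 / 2 = 32

Answer: 32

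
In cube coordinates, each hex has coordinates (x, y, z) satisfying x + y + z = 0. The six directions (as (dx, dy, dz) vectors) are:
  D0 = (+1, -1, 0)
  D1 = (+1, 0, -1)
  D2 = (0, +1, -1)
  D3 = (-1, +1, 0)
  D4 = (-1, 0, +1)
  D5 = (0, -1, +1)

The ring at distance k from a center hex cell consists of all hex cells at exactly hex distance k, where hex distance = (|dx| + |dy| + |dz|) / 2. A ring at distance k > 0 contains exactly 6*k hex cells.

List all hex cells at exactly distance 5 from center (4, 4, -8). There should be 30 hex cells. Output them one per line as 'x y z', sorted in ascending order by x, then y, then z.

Answer: -1 4 -3
-1 5 -4
-1 6 -5
-1 7 -6
-1 8 -7
-1 9 -8
0 3 -3
0 9 -9
1 2 -3
1 9 -10
2 1 -3
2 9 -11
3 0 -3
3 9 -12
4 -1 -3
4 9 -13
5 -1 -4
5 8 -13
6 -1 -5
6 7 -13
7 -1 -6
7 6 -13
8 -1 -7
8 5 -13
9 -1 -8
9 0 -9
9 1 -10
9 2 -11
9 3 -12
9 4 -13

Derivation:
Walk ring at distance 5 from (4, 4, -8):
Start at center + D4*5 = (-1, 4, -3)
  hex 0: (-1, 4, -3)
  hex 1: (0, 3, -3)
  hex 2: (1, 2, -3)
  hex 3: (2, 1, -3)
  hex 4: (3, 0, -3)
  hex 5: (4, -1, -3)
  hex 6: (5, -1, -4)
  hex 7: (6, -1, -5)
  hex 8: (7, -1, -6)
  hex 9: (8, -1, -7)
  hex 10: (9, -1, -8)
  hex 11: (9, 0, -9)
  hex 12: (9, 1, -10)
  hex 13: (9, 2, -11)
  hex 14: (9, 3, -12)
  hex 15: (9, 4, -13)
  hex 16: (8, 5, -13)
  hex 17: (7, 6, -13)
  hex 18: (6, 7, -13)
  hex 19: (5, 8, -13)
  hex 20: (4, 9, -13)
  hex 21: (3, 9, -12)
  hex 22: (2, 9, -11)
  hex 23: (1, 9, -10)
  hex 24: (0, 9, -9)
  hex 25: (-1, 9, -8)
  hex 26: (-1, 8, -7)
  hex 27: (-1, 7, -6)
  hex 28: (-1, 6, -5)
  hex 29: (-1, 5, -4)
Sorted: 30 hexes.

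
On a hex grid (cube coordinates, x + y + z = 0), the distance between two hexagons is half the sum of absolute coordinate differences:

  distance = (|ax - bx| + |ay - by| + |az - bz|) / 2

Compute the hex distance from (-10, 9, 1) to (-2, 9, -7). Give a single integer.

Answer: 8

Derivation:
|ax - bx| = |-10 - (-2)| = 8
|ay - by| = |9 - 9| = 0
|az - bz| = |1 - (-7)| = 8
distance = (8 + 0 + 8) / 2 = 16 / 2 = 8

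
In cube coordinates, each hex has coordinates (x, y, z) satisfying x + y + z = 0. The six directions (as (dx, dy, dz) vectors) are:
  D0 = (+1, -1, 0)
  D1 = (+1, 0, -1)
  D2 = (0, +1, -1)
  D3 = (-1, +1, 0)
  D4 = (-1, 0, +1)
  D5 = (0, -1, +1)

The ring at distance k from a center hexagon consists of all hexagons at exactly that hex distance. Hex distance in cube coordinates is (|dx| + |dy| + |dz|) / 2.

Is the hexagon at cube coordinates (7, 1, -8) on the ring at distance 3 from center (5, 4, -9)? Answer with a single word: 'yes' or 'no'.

|px - cx| = |7 - 5| = 2
|py - cy| = |1 - 4| = 3
|pz - cz| = |-8 - (-9)| = 1
distance = (2+3+1)/2 = 6/2 = 3
radius = 3; distance == radius -> yes

Answer: yes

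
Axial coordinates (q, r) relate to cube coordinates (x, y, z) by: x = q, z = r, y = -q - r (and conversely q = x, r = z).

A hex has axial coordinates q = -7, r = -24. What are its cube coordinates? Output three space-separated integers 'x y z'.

x = q = -7
z = r = -24
y = -x - z = -(-7) - (-24) = 31

Answer: -7 31 -24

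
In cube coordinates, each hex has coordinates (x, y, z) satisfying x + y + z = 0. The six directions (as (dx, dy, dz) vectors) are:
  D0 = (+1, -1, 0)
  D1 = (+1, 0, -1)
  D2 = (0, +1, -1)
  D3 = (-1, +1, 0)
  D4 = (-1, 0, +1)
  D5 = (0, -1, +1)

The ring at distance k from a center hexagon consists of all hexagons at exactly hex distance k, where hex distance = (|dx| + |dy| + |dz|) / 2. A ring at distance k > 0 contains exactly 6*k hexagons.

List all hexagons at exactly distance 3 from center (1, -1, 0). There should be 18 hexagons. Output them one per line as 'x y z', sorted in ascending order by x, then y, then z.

Answer: -2 -1 3
-2 0 2
-2 1 1
-2 2 0
-1 -2 3
-1 2 -1
0 -3 3
0 2 -2
1 -4 3
1 2 -3
2 -4 2
2 1 -3
3 -4 1
3 0 -3
4 -4 0
4 -3 -1
4 -2 -2
4 -1 -3

Derivation:
Walk ring at distance 3 from (1, -1, 0):
Start at center + D4*3 = (-2, -1, 3)
  hex 0: (-2, -1, 3)
  hex 1: (-1, -2, 3)
  hex 2: (0, -3, 3)
  hex 3: (1, -4, 3)
  hex 4: (2, -4, 2)
  hex 5: (3, -4, 1)
  hex 6: (4, -4, 0)
  hex 7: (4, -3, -1)
  hex 8: (4, -2, -2)
  hex 9: (4, -1, -3)
  hex 10: (3, 0, -3)
  hex 11: (2, 1, -3)
  hex 12: (1, 2, -3)
  hex 13: (0, 2, -2)
  hex 14: (-1, 2, -1)
  hex 15: (-2, 2, 0)
  hex 16: (-2, 1, 1)
  hex 17: (-2, 0, 2)
Sorted: 18 hexes.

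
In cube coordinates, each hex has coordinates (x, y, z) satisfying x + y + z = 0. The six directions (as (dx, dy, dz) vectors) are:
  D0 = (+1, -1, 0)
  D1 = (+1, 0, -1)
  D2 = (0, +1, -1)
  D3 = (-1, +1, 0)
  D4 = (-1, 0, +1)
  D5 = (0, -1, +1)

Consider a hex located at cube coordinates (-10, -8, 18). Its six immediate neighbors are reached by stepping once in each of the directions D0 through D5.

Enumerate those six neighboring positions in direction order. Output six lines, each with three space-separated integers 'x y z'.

Center: (-10, -8, 18). Add each direction:
  D0: (-10, -8, 18) + (1, -1, 0) = (-9, -9, 18)
  D1: (-10, -8, 18) + (1, 0, -1) = (-9, -8, 17)
  D2: (-10, -8, 18) + (0, 1, -1) = (-10, -7, 17)
  D3: (-10, -8, 18) + (-1, 1, 0) = (-11, -7, 18)
  D4: (-10, -8, 18) + (-1, 0, 1) = (-11, -8, 19)
  D5: (-10, -8, 18) + (0, -1, 1) = (-10, -9, 19)

Answer: -9 -9 18
-9 -8 17
-10 -7 17
-11 -7 18
-11 -8 19
-10 -9 19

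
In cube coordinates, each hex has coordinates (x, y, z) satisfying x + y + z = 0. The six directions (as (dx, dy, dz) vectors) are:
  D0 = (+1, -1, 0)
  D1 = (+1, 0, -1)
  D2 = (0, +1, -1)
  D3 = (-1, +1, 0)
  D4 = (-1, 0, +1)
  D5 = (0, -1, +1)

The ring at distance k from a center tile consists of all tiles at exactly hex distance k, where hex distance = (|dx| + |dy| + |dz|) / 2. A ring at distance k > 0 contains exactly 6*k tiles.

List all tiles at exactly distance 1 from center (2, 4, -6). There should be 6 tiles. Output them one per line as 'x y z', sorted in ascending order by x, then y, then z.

Walk ring at distance 1 from (2, 4, -6):
Start at center + D4*1 = (1, 4, -5)
  hex 0: (1, 4, -5)
  hex 1: (2, 3, -5)
  hex 2: (3, 3, -6)
  hex 3: (3, 4, -7)
  hex 4: (2, 5, -7)
  hex 5: (1, 5, -6)
Sorted: 6 hexes.

Answer: 1 4 -5
1 5 -6
2 3 -5
2 5 -7
3 3 -6
3 4 -7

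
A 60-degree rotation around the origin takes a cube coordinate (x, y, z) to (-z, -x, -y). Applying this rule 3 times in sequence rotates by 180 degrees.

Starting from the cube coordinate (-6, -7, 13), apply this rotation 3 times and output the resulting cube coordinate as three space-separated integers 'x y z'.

Answer: 6 7 -13

Derivation:
Start: (-6, -7, 13)
Step 1: (-6, -7, 13) -> (-(13), -(-6), -(-7)) = (-13, 6, 7)
Step 2: (-13, 6, 7) -> (-(7), -(-13), -(6)) = (-7, 13, -6)
Step 3: (-7, 13, -6) -> (-(-6), -(-7), -(13)) = (6, 7, -13)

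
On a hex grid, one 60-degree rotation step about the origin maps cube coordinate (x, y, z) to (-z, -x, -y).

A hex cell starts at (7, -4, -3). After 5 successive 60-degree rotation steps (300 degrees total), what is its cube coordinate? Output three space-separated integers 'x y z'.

Start: (7, -4, -3)
Step 1: (7, -4, -3) -> (-(-3), -(7), -(-4)) = (3, -7, 4)
Step 2: (3, -7, 4) -> (-(4), -(3), -(-7)) = (-4, -3, 7)
Step 3: (-4, -3, 7) -> (-(7), -(-4), -(-3)) = (-7, 4, 3)
Step 4: (-7, 4, 3) -> (-(3), -(-7), -(4)) = (-3, 7, -4)
Step 5: (-3, 7, -4) -> (-(-4), -(-3), -(7)) = (4, 3, -7)

Answer: 4 3 -7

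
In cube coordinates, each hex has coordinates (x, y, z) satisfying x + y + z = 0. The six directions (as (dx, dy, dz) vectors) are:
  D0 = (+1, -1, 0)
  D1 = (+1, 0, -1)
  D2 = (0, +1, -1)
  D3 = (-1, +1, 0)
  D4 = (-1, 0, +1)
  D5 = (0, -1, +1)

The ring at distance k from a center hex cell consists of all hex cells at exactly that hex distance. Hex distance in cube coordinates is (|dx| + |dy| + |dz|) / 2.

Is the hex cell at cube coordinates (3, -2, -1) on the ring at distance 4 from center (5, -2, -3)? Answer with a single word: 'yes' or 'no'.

Answer: no

Derivation:
|px - cx| = |3 - 5| = 2
|py - cy| = |-2 - (-2)| = 0
|pz - cz| = |-1 - (-3)| = 2
distance = (2+0+2)/2 = 4/2 = 2
radius = 4; distance != radius -> no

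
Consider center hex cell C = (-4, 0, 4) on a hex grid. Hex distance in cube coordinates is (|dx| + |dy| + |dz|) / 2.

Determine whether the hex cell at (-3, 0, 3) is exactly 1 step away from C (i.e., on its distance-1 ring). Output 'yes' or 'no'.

|px - cx| = |-3 - (-4)| = 1
|py - cy| = |0 - 0| = 0
|pz - cz| = |3 - 4| = 1
distance = (1+0+1)/2 = 2/2 = 1
radius = 1; distance == radius -> yes

Answer: yes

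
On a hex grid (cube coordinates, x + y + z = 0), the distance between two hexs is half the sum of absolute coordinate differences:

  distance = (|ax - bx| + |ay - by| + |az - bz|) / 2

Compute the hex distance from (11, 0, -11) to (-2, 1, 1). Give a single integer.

|ax - bx| = |11 - (-2)| = 13
|ay - by| = |0 - 1| = 1
|az - bz| = |-11 - 1| = 12
distance = (13 + 1 + 12) / 2 = 26 / 2 = 13

Answer: 13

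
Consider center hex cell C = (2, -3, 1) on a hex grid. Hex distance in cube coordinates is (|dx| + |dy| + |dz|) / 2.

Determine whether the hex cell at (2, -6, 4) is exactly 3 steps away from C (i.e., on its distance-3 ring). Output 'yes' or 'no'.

Answer: yes

Derivation:
|px - cx| = |2 - 2| = 0
|py - cy| = |-6 - (-3)| = 3
|pz - cz| = |4 - 1| = 3
distance = (0+3+3)/2 = 6/2 = 3
radius = 3; distance == radius -> yes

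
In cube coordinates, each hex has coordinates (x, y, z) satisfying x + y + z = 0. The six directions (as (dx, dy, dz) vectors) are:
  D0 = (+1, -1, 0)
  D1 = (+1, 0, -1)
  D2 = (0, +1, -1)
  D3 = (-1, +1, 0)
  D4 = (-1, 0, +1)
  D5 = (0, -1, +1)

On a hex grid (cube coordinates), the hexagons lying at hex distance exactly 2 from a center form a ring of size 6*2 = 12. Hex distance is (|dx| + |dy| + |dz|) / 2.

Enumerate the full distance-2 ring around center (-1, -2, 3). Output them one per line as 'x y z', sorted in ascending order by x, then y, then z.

Walk ring at distance 2 from (-1, -2, 3):
Start at center + D4*2 = (-3, -2, 5)
  hex 0: (-3, -2, 5)
  hex 1: (-2, -3, 5)
  hex 2: (-1, -4, 5)
  hex 3: (0, -4, 4)
  hex 4: (1, -4, 3)
  hex 5: (1, -3, 2)
  hex 6: (1, -2, 1)
  hex 7: (0, -1, 1)
  hex 8: (-1, 0, 1)
  hex 9: (-2, 0, 2)
  hex 10: (-3, 0, 3)
  hex 11: (-3, -1, 4)
Sorted: 12 hexes.

Answer: -3 -2 5
-3 -1 4
-3 0 3
-2 -3 5
-2 0 2
-1 -4 5
-1 0 1
0 -4 4
0 -1 1
1 -4 3
1 -3 2
1 -2 1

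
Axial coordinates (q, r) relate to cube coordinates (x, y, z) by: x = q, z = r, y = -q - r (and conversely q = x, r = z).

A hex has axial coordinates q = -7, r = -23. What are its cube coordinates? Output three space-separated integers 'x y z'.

Answer: -7 30 -23

Derivation:
x = q = -7
z = r = -23
y = -x - z = -(-7) - (-23) = 30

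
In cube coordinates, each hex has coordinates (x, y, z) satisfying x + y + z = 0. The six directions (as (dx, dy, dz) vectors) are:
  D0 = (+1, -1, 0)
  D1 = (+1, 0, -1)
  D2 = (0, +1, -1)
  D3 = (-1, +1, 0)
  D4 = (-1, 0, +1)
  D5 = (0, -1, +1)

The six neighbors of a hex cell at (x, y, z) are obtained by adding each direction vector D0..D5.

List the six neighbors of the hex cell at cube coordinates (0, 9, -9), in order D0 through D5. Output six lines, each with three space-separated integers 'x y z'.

Center: (0, 9, -9). Add each direction:
  D0: (0, 9, -9) + (1, -1, 0) = (1, 8, -9)
  D1: (0, 9, -9) + (1, 0, -1) = (1, 9, -10)
  D2: (0, 9, -9) + (0, 1, -1) = (0, 10, -10)
  D3: (0, 9, -9) + (-1, 1, 0) = (-1, 10, -9)
  D4: (0, 9, -9) + (-1, 0, 1) = (-1, 9, -8)
  D5: (0, 9, -9) + (0, -1, 1) = (0, 8, -8)

Answer: 1 8 -9
1 9 -10
0 10 -10
-1 10 -9
-1 9 -8
0 8 -8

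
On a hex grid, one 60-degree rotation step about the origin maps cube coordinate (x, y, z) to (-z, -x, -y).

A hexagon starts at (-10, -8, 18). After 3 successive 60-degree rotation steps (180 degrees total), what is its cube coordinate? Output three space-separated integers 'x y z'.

Answer: 10 8 -18

Derivation:
Start: (-10, -8, 18)
Step 1: (-10, -8, 18) -> (-(18), -(-10), -(-8)) = (-18, 10, 8)
Step 2: (-18, 10, 8) -> (-(8), -(-18), -(10)) = (-8, 18, -10)
Step 3: (-8, 18, -10) -> (-(-10), -(-8), -(18)) = (10, 8, -18)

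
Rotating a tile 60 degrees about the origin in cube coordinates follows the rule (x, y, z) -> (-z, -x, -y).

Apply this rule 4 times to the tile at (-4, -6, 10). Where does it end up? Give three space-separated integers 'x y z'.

Answer: 10 -4 -6

Derivation:
Start: (-4, -6, 10)
Step 1: (-4, -6, 10) -> (-(10), -(-4), -(-6)) = (-10, 4, 6)
Step 2: (-10, 4, 6) -> (-(6), -(-10), -(4)) = (-6, 10, -4)
Step 3: (-6, 10, -4) -> (-(-4), -(-6), -(10)) = (4, 6, -10)
Step 4: (4, 6, -10) -> (-(-10), -(4), -(6)) = (10, -4, -6)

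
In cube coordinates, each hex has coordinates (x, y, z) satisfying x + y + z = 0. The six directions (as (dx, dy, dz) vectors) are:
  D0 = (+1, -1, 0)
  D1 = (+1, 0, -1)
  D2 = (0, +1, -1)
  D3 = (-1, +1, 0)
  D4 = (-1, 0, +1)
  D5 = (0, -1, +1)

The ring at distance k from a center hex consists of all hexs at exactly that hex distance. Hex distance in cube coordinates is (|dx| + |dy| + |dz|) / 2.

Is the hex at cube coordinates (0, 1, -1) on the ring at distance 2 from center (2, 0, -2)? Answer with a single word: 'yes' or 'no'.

|px - cx| = |0 - 2| = 2
|py - cy| = |1 - 0| = 1
|pz - cz| = |-1 - (-2)| = 1
distance = (2+1+1)/2 = 4/2 = 2
radius = 2; distance == radius -> yes

Answer: yes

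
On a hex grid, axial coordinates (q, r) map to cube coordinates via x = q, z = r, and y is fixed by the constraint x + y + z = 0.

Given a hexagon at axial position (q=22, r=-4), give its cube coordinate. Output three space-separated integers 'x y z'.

Answer: 22 -18 -4

Derivation:
x = q = 22
z = r = -4
y = -x - z = -(22) - (-4) = -18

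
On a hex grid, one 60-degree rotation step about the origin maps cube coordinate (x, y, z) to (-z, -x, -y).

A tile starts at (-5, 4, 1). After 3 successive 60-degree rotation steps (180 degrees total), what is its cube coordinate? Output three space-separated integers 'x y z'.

Answer: 5 -4 -1

Derivation:
Start: (-5, 4, 1)
Step 1: (-5, 4, 1) -> (-(1), -(-5), -(4)) = (-1, 5, -4)
Step 2: (-1, 5, -4) -> (-(-4), -(-1), -(5)) = (4, 1, -5)
Step 3: (4, 1, -5) -> (-(-5), -(4), -(1)) = (5, -4, -1)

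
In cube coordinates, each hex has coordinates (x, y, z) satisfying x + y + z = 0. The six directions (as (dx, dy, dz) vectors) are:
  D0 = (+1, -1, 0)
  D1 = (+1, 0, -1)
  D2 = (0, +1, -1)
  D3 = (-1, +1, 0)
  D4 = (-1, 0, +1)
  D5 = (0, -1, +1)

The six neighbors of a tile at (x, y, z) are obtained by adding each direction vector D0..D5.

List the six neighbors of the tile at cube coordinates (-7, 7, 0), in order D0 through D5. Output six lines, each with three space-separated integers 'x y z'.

Answer: -6 6 0
-6 7 -1
-7 8 -1
-8 8 0
-8 7 1
-7 6 1

Derivation:
Center: (-7, 7, 0). Add each direction:
  D0: (-7, 7, 0) + (1, -1, 0) = (-6, 6, 0)
  D1: (-7, 7, 0) + (1, 0, -1) = (-6, 7, -1)
  D2: (-7, 7, 0) + (0, 1, -1) = (-7, 8, -1)
  D3: (-7, 7, 0) + (-1, 1, 0) = (-8, 8, 0)
  D4: (-7, 7, 0) + (-1, 0, 1) = (-8, 7, 1)
  D5: (-7, 7, 0) + (0, -1, 1) = (-7, 6, 1)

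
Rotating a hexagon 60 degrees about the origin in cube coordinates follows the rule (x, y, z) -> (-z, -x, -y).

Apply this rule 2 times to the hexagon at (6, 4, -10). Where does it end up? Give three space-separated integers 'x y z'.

Answer: 4 -10 6

Derivation:
Start: (6, 4, -10)
Step 1: (6, 4, -10) -> (-(-10), -(6), -(4)) = (10, -6, -4)
Step 2: (10, -6, -4) -> (-(-4), -(10), -(-6)) = (4, -10, 6)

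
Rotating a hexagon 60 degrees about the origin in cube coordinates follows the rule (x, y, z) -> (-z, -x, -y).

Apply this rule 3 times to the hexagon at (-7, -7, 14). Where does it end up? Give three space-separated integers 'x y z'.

Start: (-7, -7, 14)
Step 1: (-7, -7, 14) -> (-(14), -(-7), -(-7)) = (-14, 7, 7)
Step 2: (-14, 7, 7) -> (-(7), -(-14), -(7)) = (-7, 14, -7)
Step 3: (-7, 14, -7) -> (-(-7), -(-7), -(14)) = (7, 7, -14)

Answer: 7 7 -14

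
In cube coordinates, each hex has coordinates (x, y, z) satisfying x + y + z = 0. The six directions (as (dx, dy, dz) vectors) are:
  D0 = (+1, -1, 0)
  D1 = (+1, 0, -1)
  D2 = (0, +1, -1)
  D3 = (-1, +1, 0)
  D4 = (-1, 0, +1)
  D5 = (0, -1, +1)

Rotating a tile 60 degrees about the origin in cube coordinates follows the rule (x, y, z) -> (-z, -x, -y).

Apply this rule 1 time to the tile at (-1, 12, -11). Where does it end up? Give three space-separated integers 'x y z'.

Start: (-1, 12, -11)
Step 1: (-1, 12, -11) -> (-(-11), -(-1), -(12)) = (11, 1, -12)

Answer: 11 1 -12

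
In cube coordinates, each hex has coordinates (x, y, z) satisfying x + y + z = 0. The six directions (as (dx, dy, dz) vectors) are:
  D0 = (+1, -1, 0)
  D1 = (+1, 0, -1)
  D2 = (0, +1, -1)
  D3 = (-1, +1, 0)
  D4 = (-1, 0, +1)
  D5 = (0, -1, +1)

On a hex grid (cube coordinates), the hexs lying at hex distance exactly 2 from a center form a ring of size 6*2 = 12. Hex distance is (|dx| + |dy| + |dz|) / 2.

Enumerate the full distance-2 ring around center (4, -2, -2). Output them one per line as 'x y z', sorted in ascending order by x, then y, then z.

Walk ring at distance 2 from (4, -2, -2):
Start at center + D4*2 = (2, -2, 0)
  hex 0: (2, -2, 0)
  hex 1: (3, -3, 0)
  hex 2: (4, -4, 0)
  hex 3: (5, -4, -1)
  hex 4: (6, -4, -2)
  hex 5: (6, -3, -3)
  hex 6: (6, -2, -4)
  hex 7: (5, -1, -4)
  hex 8: (4, 0, -4)
  hex 9: (3, 0, -3)
  hex 10: (2, 0, -2)
  hex 11: (2, -1, -1)
Sorted: 12 hexes.

Answer: 2 -2 0
2 -1 -1
2 0 -2
3 -3 0
3 0 -3
4 -4 0
4 0 -4
5 -4 -1
5 -1 -4
6 -4 -2
6 -3 -3
6 -2 -4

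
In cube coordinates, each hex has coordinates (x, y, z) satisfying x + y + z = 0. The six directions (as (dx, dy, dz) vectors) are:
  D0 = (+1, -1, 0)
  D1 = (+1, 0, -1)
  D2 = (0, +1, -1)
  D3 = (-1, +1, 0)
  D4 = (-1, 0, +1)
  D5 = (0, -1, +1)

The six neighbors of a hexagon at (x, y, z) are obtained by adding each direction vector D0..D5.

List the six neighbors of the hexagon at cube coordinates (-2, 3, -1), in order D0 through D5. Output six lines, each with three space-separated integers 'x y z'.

Center: (-2, 3, -1). Add each direction:
  D0: (-2, 3, -1) + (1, -1, 0) = (-1, 2, -1)
  D1: (-2, 3, -1) + (1, 0, -1) = (-1, 3, -2)
  D2: (-2, 3, -1) + (0, 1, -1) = (-2, 4, -2)
  D3: (-2, 3, -1) + (-1, 1, 0) = (-3, 4, -1)
  D4: (-2, 3, -1) + (-1, 0, 1) = (-3, 3, 0)
  D5: (-2, 3, -1) + (0, -1, 1) = (-2, 2, 0)

Answer: -1 2 -1
-1 3 -2
-2 4 -2
-3 4 -1
-3 3 0
-2 2 0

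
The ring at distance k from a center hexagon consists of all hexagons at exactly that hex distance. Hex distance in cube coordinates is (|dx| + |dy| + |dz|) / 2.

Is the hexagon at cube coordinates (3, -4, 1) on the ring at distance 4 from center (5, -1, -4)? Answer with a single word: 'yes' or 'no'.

Answer: no

Derivation:
|px - cx| = |3 - 5| = 2
|py - cy| = |-4 - (-1)| = 3
|pz - cz| = |1 - (-4)| = 5
distance = (2+3+5)/2 = 10/2 = 5
radius = 4; distance != radius -> no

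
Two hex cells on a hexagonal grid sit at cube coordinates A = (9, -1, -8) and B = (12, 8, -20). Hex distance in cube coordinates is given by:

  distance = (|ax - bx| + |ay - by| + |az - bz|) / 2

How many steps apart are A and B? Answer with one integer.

Answer: 12

Derivation:
|ax - bx| = |9 - 12| = 3
|ay - by| = |-1 - 8| = 9
|az - bz| = |-8 - (-20)| = 12
distance = (3 + 9 + 12) / 2 = 24 / 2 = 12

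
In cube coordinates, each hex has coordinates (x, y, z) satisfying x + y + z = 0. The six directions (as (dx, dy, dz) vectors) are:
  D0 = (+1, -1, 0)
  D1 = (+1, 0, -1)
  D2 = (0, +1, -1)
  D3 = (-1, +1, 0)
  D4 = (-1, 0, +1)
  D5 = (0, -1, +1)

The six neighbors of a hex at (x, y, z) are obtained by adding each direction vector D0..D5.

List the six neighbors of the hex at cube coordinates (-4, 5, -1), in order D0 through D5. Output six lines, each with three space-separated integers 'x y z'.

Answer: -3 4 -1
-3 5 -2
-4 6 -2
-5 6 -1
-5 5 0
-4 4 0

Derivation:
Center: (-4, 5, -1). Add each direction:
  D0: (-4, 5, -1) + (1, -1, 0) = (-3, 4, -1)
  D1: (-4, 5, -1) + (1, 0, -1) = (-3, 5, -2)
  D2: (-4, 5, -1) + (0, 1, -1) = (-4, 6, -2)
  D3: (-4, 5, -1) + (-1, 1, 0) = (-5, 6, -1)
  D4: (-4, 5, -1) + (-1, 0, 1) = (-5, 5, 0)
  D5: (-4, 5, -1) + (0, -1, 1) = (-4, 4, 0)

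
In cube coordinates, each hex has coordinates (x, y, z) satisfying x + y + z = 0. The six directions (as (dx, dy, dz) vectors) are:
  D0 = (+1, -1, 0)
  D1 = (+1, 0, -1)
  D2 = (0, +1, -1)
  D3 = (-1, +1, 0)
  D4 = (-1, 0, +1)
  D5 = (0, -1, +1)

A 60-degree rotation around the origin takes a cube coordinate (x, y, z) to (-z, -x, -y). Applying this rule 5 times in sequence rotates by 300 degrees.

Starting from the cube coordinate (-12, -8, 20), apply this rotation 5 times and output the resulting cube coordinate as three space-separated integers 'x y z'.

Start: (-12, -8, 20)
Step 1: (-12, -8, 20) -> (-(20), -(-12), -(-8)) = (-20, 12, 8)
Step 2: (-20, 12, 8) -> (-(8), -(-20), -(12)) = (-8, 20, -12)
Step 3: (-8, 20, -12) -> (-(-12), -(-8), -(20)) = (12, 8, -20)
Step 4: (12, 8, -20) -> (-(-20), -(12), -(8)) = (20, -12, -8)
Step 5: (20, -12, -8) -> (-(-8), -(20), -(-12)) = (8, -20, 12)

Answer: 8 -20 12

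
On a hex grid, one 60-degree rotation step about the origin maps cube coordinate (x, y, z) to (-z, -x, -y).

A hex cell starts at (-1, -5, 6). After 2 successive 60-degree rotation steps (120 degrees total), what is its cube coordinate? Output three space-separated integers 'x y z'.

Start: (-1, -5, 6)
Step 1: (-1, -5, 6) -> (-(6), -(-1), -(-5)) = (-6, 1, 5)
Step 2: (-6, 1, 5) -> (-(5), -(-6), -(1)) = (-5, 6, -1)

Answer: -5 6 -1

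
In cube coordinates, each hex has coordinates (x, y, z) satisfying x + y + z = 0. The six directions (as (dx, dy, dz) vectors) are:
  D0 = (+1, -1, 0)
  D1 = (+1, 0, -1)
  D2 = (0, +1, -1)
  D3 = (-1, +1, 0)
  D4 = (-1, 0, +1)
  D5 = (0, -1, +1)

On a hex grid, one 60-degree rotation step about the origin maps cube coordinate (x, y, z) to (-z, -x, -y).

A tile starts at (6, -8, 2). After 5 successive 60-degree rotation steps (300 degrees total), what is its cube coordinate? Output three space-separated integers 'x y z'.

Start: (6, -8, 2)
Step 1: (6, -8, 2) -> (-(2), -(6), -(-8)) = (-2, -6, 8)
Step 2: (-2, -6, 8) -> (-(8), -(-2), -(-6)) = (-8, 2, 6)
Step 3: (-8, 2, 6) -> (-(6), -(-8), -(2)) = (-6, 8, -2)
Step 4: (-6, 8, -2) -> (-(-2), -(-6), -(8)) = (2, 6, -8)
Step 5: (2, 6, -8) -> (-(-8), -(2), -(6)) = (8, -2, -6)

Answer: 8 -2 -6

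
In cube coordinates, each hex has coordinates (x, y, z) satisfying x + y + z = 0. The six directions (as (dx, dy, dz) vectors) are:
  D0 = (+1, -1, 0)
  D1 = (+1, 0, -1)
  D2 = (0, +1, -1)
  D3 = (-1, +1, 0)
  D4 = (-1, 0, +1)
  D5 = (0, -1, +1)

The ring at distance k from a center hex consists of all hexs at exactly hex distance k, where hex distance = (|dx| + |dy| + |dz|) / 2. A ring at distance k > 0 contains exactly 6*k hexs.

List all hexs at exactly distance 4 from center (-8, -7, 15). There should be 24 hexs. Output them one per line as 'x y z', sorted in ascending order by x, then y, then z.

Answer: -12 -7 19
-12 -6 18
-12 -5 17
-12 -4 16
-12 -3 15
-11 -8 19
-11 -3 14
-10 -9 19
-10 -3 13
-9 -10 19
-9 -3 12
-8 -11 19
-8 -3 11
-7 -11 18
-7 -4 11
-6 -11 17
-6 -5 11
-5 -11 16
-5 -6 11
-4 -11 15
-4 -10 14
-4 -9 13
-4 -8 12
-4 -7 11

Derivation:
Walk ring at distance 4 from (-8, -7, 15):
Start at center + D4*4 = (-12, -7, 19)
  hex 0: (-12, -7, 19)
  hex 1: (-11, -8, 19)
  hex 2: (-10, -9, 19)
  hex 3: (-9, -10, 19)
  hex 4: (-8, -11, 19)
  hex 5: (-7, -11, 18)
  hex 6: (-6, -11, 17)
  hex 7: (-5, -11, 16)
  hex 8: (-4, -11, 15)
  hex 9: (-4, -10, 14)
  hex 10: (-4, -9, 13)
  hex 11: (-4, -8, 12)
  hex 12: (-4, -7, 11)
  hex 13: (-5, -6, 11)
  hex 14: (-6, -5, 11)
  hex 15: (-7, -4, 11)
  hex 16: (-8, -3, 11)
  hex 17: (-9, -3, 12)
  hex 18: (-10, -3, 13)
  hex 19: (-11, -3, 14)
  hex 20: (-12, -3, 15)
  hex 21: (-12, -4, 16)
  hex 22: (-12, -5, 17)
  hex 23: (-12, -6, 18)
Sorted: 24 hexes.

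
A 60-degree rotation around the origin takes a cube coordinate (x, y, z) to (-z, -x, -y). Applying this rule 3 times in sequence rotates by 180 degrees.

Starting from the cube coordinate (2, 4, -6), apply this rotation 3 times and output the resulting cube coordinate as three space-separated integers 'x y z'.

Start: (2, 4, -6)
Step 1: (2, 4, -6) -> (-(-6), -(2), -(4)) = (6, -2, -4)
Step 2: (6, -2, -4) -> (-(-4), -(6), -(-2)) = (4, -6, 2)
Step 3: (4, -6, 2) -> (-(2), -(4), -(-6)) = (-2, -4, 6)

Answer: -2 -4 6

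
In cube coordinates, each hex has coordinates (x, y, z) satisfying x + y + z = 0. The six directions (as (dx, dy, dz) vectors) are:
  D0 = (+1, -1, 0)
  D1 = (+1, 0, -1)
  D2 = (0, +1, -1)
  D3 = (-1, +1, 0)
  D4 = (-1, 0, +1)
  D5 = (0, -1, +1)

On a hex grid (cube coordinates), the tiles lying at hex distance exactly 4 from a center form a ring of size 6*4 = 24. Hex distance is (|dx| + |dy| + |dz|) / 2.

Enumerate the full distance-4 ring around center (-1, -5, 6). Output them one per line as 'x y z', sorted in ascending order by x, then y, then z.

Answer: -5 -5 10
-5 -4 9
-5 -3 8
-5 -2 7
-5 -1 6
-4 -6 10
-4 -1 5
-3 -7 10
-3 -1 4
-2 -8 10
-2 -1 3
-1 -9 10
-1 -1 2
0 -9 9
0 -2 2
1 -9 8
1 -3 2
2 -9 7
2 -4 2
3 -9 6
3 -8 5
3 -7 4
3 -6 3
3 -5 2

Derivation:
Walk ring at distance 4 from (-1, -5, 6):
Start at center + D4*4 = (-5, -5, 10)
  hex 0: (-5, -5, 10)
  hex 1: (-4, -6, 10)
  hex 2: (-3, -7, 10)
  hex 3: (-2, -8, 10)
  hex 4: (-1, -9, 10)
  hex 5: (0, -9, 9)
  hex 6: (1, -9, 8)
  hex 7: (2, -9, 7)
  hex 8: (3, -9, 6)
  hex 9: (3, -8, 5)
  hex 10: (3, -7, 4)
  hex 11: (3, -6, 3)
  hex 12: (3, -5, 2)
  hex 13: (2, -4, 2)
  hex 14: (1, -3, 2)
  hex 15: (0, -2, 2)
  hex 16: (-1, -1, 2)
  hex 17: (-2, -1, 3)
  hex 18: (-3, -1, 4)
  hex 19: (-4, -1, 5)
  hex 20: (-5, -1, 6)
  hex 21: (-5, -2, 7)
  hex 22: (-5, -3, 8)
  hex 23: (-5, -4, 9)
Sorted: 24 hexes.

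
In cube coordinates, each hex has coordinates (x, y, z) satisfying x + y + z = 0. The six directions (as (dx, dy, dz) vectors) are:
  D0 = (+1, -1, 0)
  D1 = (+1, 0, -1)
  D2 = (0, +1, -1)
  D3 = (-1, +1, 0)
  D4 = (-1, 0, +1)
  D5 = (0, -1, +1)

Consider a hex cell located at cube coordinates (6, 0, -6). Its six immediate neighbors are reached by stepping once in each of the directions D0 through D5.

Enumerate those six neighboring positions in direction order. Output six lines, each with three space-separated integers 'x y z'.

Center: (6, 0, -6). Add each direction:
  D0: (6, 0, -6) + (1, -1, 0) = (7, -1, -6)
  D1: (6, 0, -6) + (1, 0, -1) = (7, 0, -7)
  D2: (6, 0, -6) + (0, 1, -1) = (6, 1, -7)
  D3: (6, 0, -6) + (-1, 1, 0) = (5, 1, -6)
  D4: (6, 0, -6) + (-1, 0, 1) = (5, 0, -5)
  D5: (6, 0, -6) + (0, -1, 1) = (6, -1, -5)

Answer: 7 -1 -6
7 0 -7
6 1 -7
5 1 -6
5 0 -5
6 -1 -5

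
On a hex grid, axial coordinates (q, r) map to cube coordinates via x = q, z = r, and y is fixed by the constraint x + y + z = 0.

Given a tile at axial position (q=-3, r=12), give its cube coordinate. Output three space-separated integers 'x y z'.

Answer: -3 -9 12

Derivation:
x = q = -3
z = r = 12
y = -x - z = -(-3) - (12) = -9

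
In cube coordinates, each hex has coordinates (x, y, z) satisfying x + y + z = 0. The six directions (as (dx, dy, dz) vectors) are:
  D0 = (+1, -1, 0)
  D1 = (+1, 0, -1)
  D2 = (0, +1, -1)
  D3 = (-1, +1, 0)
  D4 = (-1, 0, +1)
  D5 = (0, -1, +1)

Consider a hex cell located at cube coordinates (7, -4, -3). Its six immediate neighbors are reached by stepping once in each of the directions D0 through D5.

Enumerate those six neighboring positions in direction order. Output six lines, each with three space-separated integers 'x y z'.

Center: (7, -4, -3). Add each direction:
  D0: (7, -4, -3) + (1, -1, 0) = (8, -5, -3)
  D1: (7, -4, -3) + (1, 0, -1) = (8, -4, -4)
  D2: (7, -4, -3) + (0, 1, -1) = (7, -3, -4)
  D3: (7, -4, -3) + (-1, 1, 0) = (6, -3, -3)
  D4: (7, -4, -3) + (-1, 0, 1) = (6, -4, -2)
  D5: (7, -4, -3) + (0, -1, 1) = (7, -5, -2)

Answer: 8 -5 -3
8 -4 -4
7 -3 -4
6 -3 -3
6 -4 -2
7 -5 -2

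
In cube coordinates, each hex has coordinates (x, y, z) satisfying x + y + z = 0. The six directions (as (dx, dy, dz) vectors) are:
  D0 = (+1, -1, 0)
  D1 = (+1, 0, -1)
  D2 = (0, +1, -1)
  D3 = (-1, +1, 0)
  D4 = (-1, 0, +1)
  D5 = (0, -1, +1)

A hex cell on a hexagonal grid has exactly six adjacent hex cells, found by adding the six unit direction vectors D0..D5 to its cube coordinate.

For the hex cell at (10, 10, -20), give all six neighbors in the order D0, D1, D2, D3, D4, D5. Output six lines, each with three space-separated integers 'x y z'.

Center: (10, 10, -20). Add each direction:
  D0: (10, 10, -20) + (1, -1, 0) = (11, 9, -20)
  D1: (10, 10, -20) + (1, 0, -1) = (11, 10, -21)
  D2: (10, 10, -20) + (0, 1, -1) = (10, 11, -21)
  D3: (10, 10, -20) + (-1, 1, 0) = (9, 11, -20)
  D4: (10, 10, -20) + (-1, 0, 1) = (9, 10, -19)
  D5: (10, 10, -20) + (0, -1, 1) = (10, 9, -19)

Answer: 11 9 -20
11 10 -21
10 11 -21
9 11 -20
9 10 -19
10 9 -19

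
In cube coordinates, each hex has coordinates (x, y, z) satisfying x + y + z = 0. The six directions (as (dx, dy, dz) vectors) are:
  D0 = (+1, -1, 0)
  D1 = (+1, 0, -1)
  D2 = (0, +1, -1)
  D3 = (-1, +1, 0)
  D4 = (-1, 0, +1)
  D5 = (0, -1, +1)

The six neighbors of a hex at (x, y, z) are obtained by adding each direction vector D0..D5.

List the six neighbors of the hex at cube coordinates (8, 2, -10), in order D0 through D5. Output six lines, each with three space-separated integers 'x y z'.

Answer: 9 1 -10
9 2 -11
8 3 -11
7 3 -10
7 2 -9
8 1 -9

Derivation:
Center: (8, 2, -10). Add each direction:
  D0: (8, 2, -10) + (1, -1, 0) = (9, 1, -10)
  D1: (8, 2, -10) + (1, 0, -1) = (9, 2, -11)
  D2: (8, 2, -10) + (0, 1, -1) = (8, 3, -11)
  D3: (8, 2, -10) + (-1, 1, 0) = (7, 3, -10)
  D4: (8, 2, -10) + (-1, 0, 1) = (7, 2, -9)
  D5: (8, 2, -10) + (0, -1, 1) = (8, 1, -9)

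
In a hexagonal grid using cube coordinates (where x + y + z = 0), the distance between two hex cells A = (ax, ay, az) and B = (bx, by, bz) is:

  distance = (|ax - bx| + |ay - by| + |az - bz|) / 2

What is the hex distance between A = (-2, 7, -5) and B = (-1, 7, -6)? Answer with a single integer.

|ax - bx| = |-2 - (-1)| = 1
|ay - by| = |7 - 7| = 0
|az - bz| = |-5 - (-6)| = 1
distance = (1 + 0 + 1) / 2 = 2 / 2 = 1

Answer: 1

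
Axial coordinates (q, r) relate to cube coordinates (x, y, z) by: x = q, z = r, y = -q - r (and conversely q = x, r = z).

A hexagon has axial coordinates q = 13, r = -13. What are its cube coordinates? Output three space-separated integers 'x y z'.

Answer: 13 0 -13

Derivation:
x = q = 13
z = r = -13
y = -x - z = -(13) - (-13) = 0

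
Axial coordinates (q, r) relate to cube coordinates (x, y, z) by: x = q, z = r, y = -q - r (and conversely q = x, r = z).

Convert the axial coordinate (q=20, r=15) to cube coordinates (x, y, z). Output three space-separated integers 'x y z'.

x = q = 20
z = r = 15
y = -x - z = -(20) - (15) = -35

Answer: 20 -35 15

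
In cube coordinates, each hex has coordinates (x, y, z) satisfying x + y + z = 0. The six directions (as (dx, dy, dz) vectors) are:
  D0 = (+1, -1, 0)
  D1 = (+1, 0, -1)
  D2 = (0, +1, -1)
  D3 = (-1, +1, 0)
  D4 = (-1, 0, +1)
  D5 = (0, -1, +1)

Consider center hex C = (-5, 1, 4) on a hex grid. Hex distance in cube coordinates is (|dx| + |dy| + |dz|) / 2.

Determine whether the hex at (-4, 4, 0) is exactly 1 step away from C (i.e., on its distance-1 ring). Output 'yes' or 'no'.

Answer: no

Derivation:
|px - cx| = |-4 - (-5)| = 1
|py - cy| = |4 - 1| = 3
|pz - cz| = |0 - 4| = 4
distance = (1+3+4)/2 = 8/2 = 4
radius = 1; distance != radius -> no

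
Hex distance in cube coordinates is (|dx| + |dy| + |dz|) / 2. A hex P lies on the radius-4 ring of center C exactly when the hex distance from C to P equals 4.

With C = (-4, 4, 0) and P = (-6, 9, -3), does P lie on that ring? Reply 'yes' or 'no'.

Answer: no

Derivation:
|px - cx| = |-6 - (-4)| = 2
|py - cy| = |9 - 4| = 5
|pz - cz| = |-3 - 0| = 3
distance = (2+5+3)/2 = 10/2 = 5
radius = 4; distance != radius -> no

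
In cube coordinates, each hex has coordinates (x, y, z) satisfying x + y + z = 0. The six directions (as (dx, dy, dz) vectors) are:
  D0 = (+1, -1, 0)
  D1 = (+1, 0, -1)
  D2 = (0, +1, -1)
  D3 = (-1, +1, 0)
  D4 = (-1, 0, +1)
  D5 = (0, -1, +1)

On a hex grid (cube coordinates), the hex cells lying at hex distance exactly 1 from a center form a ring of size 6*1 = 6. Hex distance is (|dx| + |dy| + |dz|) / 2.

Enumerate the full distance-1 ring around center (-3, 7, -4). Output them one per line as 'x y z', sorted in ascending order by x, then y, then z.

Walk ring at distance 1 from (-3, 7, -4):
Start at center + D4*1 = (-4, 7, -3)
  hex 0: (-4, 7, -3)
  hex 1: (-3, 6, -3)
  hex 2: (-2, 6, -4)
  hex 3: (-2, 7, -5)
  hex 4: (-3, 8, -5)
  hex 5: (-4, 8, -4)
Sorted: 6 hexes.

Answer: -4 7 -3
-4 8 -4
-3 6 -3
-3 8 -5
-2 6 -4
-2 7 -5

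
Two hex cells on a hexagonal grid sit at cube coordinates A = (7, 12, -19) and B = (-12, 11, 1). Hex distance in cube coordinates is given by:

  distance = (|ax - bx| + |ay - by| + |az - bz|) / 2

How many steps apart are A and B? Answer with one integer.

Answer: 20

Derivation:
|ax - bx| = |7 - (-12)| = 19
|ay - by| = |12 - 11| = 1
|az - bz| = |-19 - 1| = 20
distance = (19 + 1 + 20) / 2 = 40 / 2 = 20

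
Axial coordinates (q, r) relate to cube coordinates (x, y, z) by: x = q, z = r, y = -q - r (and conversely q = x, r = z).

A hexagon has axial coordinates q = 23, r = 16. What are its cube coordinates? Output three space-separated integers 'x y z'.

Answer: 23 -39 16

Derivation:
x = q = 23
z = r = 16
y = -x - z = -(23) - (16) = -39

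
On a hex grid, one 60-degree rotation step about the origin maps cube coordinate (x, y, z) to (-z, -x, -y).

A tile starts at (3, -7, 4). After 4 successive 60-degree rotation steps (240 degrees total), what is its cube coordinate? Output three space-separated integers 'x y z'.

Start: (3, -7, 4)
Step 1: (3, -7, 4) -> (-(4), -(3), -(-7)) = (-4, -3, 7)
Step 2: (-4, -3, 7) -> (-(7), -(-4), -(-3)) = (-7, 4, 3)
Step 3: (-7, 4, 3) -> (-(3), -(-7), -(4)) = (-3, 7, -4)
Step 4: (-3, 7, -4) -> (-(-4), -(-3), -(7)) = (4, 3, -7)

Answer: 4 3 -7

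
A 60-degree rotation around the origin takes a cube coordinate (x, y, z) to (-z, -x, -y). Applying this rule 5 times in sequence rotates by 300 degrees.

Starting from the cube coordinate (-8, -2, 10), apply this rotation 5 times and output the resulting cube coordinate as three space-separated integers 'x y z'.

Answer: 2 -10 8

Derivation:
Start: (-8, -2, 10)
Step 1: (-8, -2, 10) -> (-(10), -(-8), -(-2)) = (-10, 8, 2)
Step 2: (-10, 8, 2) -> (-(2), -(-10), -(8)) = (-2, 10, -8)
Step 3: (-2, 10, -8) -> (-(-8), -(-2), -(10)) = (8, 2, -10)
Step 4: (8, 2, -10) -> (-(-10), -(8), -(2)) = (10, -8, -2)
Step 5: (10, -8, -2) -> (-(-2), -(10), -(-8)) = (2, -10, 8)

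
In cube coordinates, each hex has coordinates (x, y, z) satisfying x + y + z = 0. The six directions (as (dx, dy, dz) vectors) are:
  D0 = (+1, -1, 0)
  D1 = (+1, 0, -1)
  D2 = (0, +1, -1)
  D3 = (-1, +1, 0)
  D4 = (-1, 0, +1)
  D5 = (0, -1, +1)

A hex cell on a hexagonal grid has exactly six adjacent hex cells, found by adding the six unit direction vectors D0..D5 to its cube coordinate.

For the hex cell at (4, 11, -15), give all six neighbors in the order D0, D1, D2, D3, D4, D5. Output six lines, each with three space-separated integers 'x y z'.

Center: (4, 11, -15). Add each direction:
  D0: (4, 11, -15) + (1, -1, 0) = (5, 10, -15)
  D1: (4, 11, -15) + (1, 0, -1) = (5, 11, -16)
  D2: (4, 11, -15) + (0, 1, -1) = (4, 12, -16)
  D3: (4, 11, -15) + (-1, 1, 0) = (3, 12, -15)
  D4: (4, 11, -15) + (-1, 0, 1) = (3, 11, -14)
  D5: (4, 11, -15) + (0, -1, 1) = (4, 10, -14)

Answer: 5 10 -15
5 11 -16
4 12 -16
3 12 -15
3 11 -14
4 10 -14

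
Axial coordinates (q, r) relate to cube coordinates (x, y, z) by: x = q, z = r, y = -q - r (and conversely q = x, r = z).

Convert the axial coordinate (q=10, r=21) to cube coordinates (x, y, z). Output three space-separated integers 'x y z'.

x = q = 10
z = r = 21
y = -x - z = -(10) - (21) = -31

Answer: 10 -31 21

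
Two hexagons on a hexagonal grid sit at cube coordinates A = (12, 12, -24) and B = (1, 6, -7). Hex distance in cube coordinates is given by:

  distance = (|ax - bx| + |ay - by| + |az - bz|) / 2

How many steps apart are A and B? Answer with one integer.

Answer: 17

Derivation:
|ax - bx| = |12 - 1| = 11
|ay - by| = |12 - 6| = 6
|az - bz| = |-24 - (-7)| = 17
distance = (11 + 6 + 17) / 2 = 34 / 2 = 17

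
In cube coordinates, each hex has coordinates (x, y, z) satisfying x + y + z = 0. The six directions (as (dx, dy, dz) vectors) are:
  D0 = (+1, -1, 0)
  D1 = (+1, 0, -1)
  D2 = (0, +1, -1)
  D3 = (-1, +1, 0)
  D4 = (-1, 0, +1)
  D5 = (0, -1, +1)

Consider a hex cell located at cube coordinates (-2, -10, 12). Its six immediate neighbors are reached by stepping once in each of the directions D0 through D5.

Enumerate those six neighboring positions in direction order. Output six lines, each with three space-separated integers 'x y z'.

Answer: -1 -11 12
-1 -10 11
-2 -9 11
-3 -9 12
-3 -10 13
-2 -11 13

Derivation:
Center: (-2, -10, 12). Add each direction:
  D0: (-2, -10, 12) + (1, -1, 0) = (-1, -11, 12)
  D1: (-2, -10, 12) + (1, 0, -1) = (-1, -10, 11)
  D2: (-2, -10, 12) + (0, 1, -1) = (-2, -9, 11)
  D3: (-2, -10, 12) + (-1, 1, 0) = (-3, -9, 12)
  D4: (-2, -10, 12) + (-1, 0, 1) = (-3, -10, 13)
  D5: (-2, -10, 12) + (0, -1, 1) = (-2, -11, 13)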